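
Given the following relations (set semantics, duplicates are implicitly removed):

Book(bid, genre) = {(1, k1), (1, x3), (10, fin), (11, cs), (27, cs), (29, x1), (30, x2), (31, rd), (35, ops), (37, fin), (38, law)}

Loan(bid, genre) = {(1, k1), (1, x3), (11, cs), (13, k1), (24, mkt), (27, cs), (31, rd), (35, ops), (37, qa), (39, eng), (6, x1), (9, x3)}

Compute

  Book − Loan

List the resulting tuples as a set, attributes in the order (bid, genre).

{(10, fin), (29, x1), (30, x2), (37, fin), (38, law)}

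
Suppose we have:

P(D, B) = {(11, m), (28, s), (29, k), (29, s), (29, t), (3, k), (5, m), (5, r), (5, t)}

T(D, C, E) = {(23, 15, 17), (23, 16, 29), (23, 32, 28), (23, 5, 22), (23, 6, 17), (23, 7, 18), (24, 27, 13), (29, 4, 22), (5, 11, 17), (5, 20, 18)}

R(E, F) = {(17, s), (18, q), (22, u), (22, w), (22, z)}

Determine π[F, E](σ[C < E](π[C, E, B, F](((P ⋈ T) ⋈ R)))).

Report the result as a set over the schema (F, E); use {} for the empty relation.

P ⋈ T (natural join on D): {(29, k, 4, 22), (29, s, 4, 22), (29, t, 4, 22), (5, m, 11, 17), (5, m, 20, 18), (5, r, 11, 17), (5, r, 20, 18), (5, t, 11, 17), (5, t, 20, 18)}
(P ⋈ T) ⋈ R (natural join on E): {(29, k, 4, 22, u), (29, k, 4, 22, w), (29, k, 4, 22, z), (29, s, 4, 22, u), (29, s, 4, 22, w), (29, s, 4, 22, z), (29, t, 4, 22, u), (29, t, 4, 22, w), (29, t, 4, 22, z), (5, m, 11, 17, s), (5, m, 20, 18, q), (5, r, 11, 17, s), (5, r, 20, 18, q), (5, t, 11, 17, s), (5, t, 20, 18, q)}
π[C, E, B, F]: project onto (C, E, B, F) → {(11, 17, m, s), (11, 17, r, s), (11, 17, t, s), (20, 18, m, q), (20, 18, r, q), (20, 18, t, q), (4, 22, k, u), (4, 22, k, w), (4, 22, k, z), (4, 22, s, u), (4, 22, s, w), (4, 22, s, z), (4, 22, t, u), (4, 22, t, w), (4, 22, t, z)}
Apply σ_{C < E}; surviving tuples: {(11, 17, m, s), (11, 17, r, s), (11, 17, t, s), (4, 22, k, u), (4, 22, k, w), (4, 22, k, z), (4, 22, s, u), (4, 22, s, w), (4, 22, s, z), (4, 22, t, u), (4, 22, t, w), (4, 22, t, z)}
π[F, E]: project onto (F, E) (8 duplicate(s) eliminated) → {(s, 17), (u, 22), (w, 22), (z, 22)}

{(s, 17), (u, 22), (w, 22), (z, 22)}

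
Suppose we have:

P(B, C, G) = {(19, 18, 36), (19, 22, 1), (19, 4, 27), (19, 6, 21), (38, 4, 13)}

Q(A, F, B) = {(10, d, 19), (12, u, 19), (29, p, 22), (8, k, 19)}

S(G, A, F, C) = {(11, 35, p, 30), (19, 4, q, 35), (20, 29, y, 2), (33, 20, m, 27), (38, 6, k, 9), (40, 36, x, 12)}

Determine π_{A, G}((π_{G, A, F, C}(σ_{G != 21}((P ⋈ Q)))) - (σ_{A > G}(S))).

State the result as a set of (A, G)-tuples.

{(10, 1), (10, 27), (10, 36), (12, 1), (12, 27), (12, 36), (8, 1), (8, 27), (8, 36)}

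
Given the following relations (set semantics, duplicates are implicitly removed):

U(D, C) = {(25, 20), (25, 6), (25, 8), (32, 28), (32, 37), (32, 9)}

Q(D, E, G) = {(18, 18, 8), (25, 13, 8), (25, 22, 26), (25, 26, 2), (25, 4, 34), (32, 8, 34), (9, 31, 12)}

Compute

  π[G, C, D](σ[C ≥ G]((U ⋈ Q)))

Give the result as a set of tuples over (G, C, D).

{(2, 20, 25), (2, 6, 25), (2, 8, 25), (34, 37, 32), (8, 20, 25), (8, 8, 25)}

Natural join on D: {(25, 20, 13, 8), (25, 20, 22, 26), (25, 20, 26, 2), (25, 20, 4, 34), (25, 6, 13, 8), (25, 6, 22, 26), (25, 6, 26, 2), (25, 6, 4, 34), (25, 8, 13, 8), (25, 8, 22, 26), (25, 8, 26, 2), (25, 8, 4, 34), (32, 28, 8, 34), (32, 37, 8, 34), (32, 9, 8, 34)}
Filtering on C ≥ G leaves {(25, 20, 13, 8), (25, 20, 26, 2), (25, 6, 26, 2), (25, 8, 13, 8), (25, 8, 26, 2), (32, 37, 8, 34)}.
Keep only column(s) G, C, D: {(2, 20, 25), (2, 6, 25), (2, 8, 25), (34, 37, 32), (8, 20, 25), (8, 8, 25)}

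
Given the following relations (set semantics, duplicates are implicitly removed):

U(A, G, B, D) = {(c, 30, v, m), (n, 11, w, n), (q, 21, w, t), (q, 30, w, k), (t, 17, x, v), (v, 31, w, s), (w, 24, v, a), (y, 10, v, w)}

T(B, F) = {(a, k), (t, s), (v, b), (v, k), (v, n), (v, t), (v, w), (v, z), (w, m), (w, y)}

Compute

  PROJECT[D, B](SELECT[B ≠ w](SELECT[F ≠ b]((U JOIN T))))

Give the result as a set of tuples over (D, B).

Natural join on B: {(c, 30, v, m, b), (c, 30, v, m, k), (c, 30, v, m, n), (c, 30, v, m, t), (c, 30, v, m, w), (c, 30, v, m, z), (n, 11, w, n, m), (n, 11, w, n, y), (q, 21, w, t, m), (q, 21, w, t, y), (q, 30, w, k, m), (q, 30, w, k, y), (v, 31, w, s, m), (v, 31, w, s, y), (w, 24, v, a, b), (w, 24, v, a, k), (w, 24, v, a, n), (w, 24, v, a, t), (w, 24, v, a, w), (w, 24, v, a, z), (y, 10, v, w, b), (y, 10, v, w, k), (y, 10, v, w, n), (y, 10, v, w, t), (y, 10, v, w, w), (y, 10, v, w, z)}
Filtering on F ≠ b leaves {(c, 30, v, m, k), (c, 30, v, m, n), (c, 30, v, m, t), (c, 30, v, m, w), (c, 30, v, m, z), (n, 11, w, n, m), (n, 11, w, n, y), (q, 21, w, t, m), (q, 21, w, t, y), (q, 30, w, k, m), (q, 30, w, k, y), (v, 31, w, s, m), (v, 31, w, s, y), (w, 24, v, a, k), (w, 24, v, a, n), (w, 24, v, a, t), (w, 24, v, a, w), (w, 24, v, a, z), (y, 10, v, w, k), (y, 10, v, w, n), (y, 10, v, w, t), (y, 10, v, w, w), (y, 10, v, w, z)}.
Filtering on B ≠ w leaves {(c, 30, v, m, k), (c, 30, v, m, n), (c, 30, v, m, t), (c, 30, v, m, w), (c, 30, v, m, z), (w, 24, v, a, k), (w, 24, v, a, n), (w, 24, v, a, t), (w, 24, v, a, w), (w, 24, v, a, z), (y, 10, v, w, k), (y, 10, v, w, n), (y, 10, v, w, t), (y, 10, v, w, w), (y, 10, v, w, z)}.
Keep only column(s) D, B (12 duplicate(s) eliminated): {(a, v), (m, v), (w, v)}

{(a, v), (m, v), (w, v)}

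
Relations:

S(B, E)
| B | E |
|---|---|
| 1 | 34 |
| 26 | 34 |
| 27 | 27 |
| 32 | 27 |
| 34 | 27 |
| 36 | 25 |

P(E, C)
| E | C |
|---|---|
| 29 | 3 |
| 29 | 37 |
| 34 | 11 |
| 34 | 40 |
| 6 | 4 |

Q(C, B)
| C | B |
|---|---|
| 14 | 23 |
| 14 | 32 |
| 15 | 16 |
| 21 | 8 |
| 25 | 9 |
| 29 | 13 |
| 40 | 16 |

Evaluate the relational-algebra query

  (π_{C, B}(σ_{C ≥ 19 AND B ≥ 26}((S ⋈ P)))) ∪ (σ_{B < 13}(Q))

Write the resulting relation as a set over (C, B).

S ⋈ P (natural join on E): {(1, 34, 11), (1, 34, 40), (26, 34, 11), (26, 34, 40)}
Filtering on C ≥ 19 AND B ≥ 26 leaves {(26, 34, 40)}.
Projecting to C, B: {(40, 26)}
Filtering on B < 13 leaves {(21, 8), (25, 9)}.
Union: {(40, 26)} with {(21, 8), (25, 9)} → {(21, 8), (25, 9), (40, 26)}

{(21, 8), (25, 9), (40, 26)}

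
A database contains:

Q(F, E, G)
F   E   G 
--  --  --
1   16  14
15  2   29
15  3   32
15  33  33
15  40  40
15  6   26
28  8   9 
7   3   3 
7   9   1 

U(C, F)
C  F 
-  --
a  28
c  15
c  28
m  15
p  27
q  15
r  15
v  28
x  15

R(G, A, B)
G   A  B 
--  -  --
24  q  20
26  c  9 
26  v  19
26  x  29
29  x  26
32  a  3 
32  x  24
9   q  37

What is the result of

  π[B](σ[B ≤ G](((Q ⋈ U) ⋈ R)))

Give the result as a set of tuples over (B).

{19, 24, 26, 3, 9}

Q ⋈ U (natural join on F): {(15, 2, 29, c), (15, 2, 29, m), (15, 2, 29, q), (15, 2, 29, r), (15, 2, 29, x), (15, 3, 32, c), (15, 3, 32, m), (15, 3, 32, q), (15, 3, 32, r), (15, 3, 32, x), (15, 33, 33, c), (15, 33, 33, m), (15, 33, 33, q), (15, 33, 33, r), (15, 33, 33, x), (15, 40, 40, c), (15, 40, 40, m), (15, 40, 40, q), (15, 40, 40, r), (15, 40, 40, x), (15, 6, 26, c), (15, 6, 26, m), (15, 6, 26, q), (15, 6, 26, r), (15, 6, 26, x), (28, 8, 9, a), (28, 8, 9, c), (28, 8, 9, v)}
(Q ⋈ U) ⋈ R (natural join on G): {(15, 2, 29, c, x, 26), (15, 2, 29, m, x, 26), (15, 2, 29, q, x, 26), (15, 2, 29, r, x, 26), (15, 2, 29, x, x, 26), (15, 3, 32, c, a, 3), (15, 3, 32, c, x, 24), (15, 3, 32, m, a, 3), (15, 3, 32, m, x, 24), (15, 3, 32, q, a, 3), (15, 3, 32, q, x, 24), (15, 3, 32, r, a, 3), (15, 3, 32, r, x, 24), (15, 3, 32, x, a, 3), (15, 3, 32, x, x, 24), (15, 6, 26, c, c, 9), (15, 6, 26, c, v, 19), (15, 6, 26, c, x, 29), (15, 6, 26, m, c, 9), (15, 6, 26, m, v, 19), (15, 6, 26, m, x, 29), (15, 6, 26, q, c, 9), (15, 6, 26, q, v, 19), (15, 6, 26, q, x, 29), (15, 6, 26, r, c, 9), (15, 6, 26, r, v, 19), (15, 6, 26, r, x, 29), (15, 6, 26, x, c, 9), (15, 6, 26, x, v, 19), (15, 6, 26, x, x, 29), (28, 8, 9, a, q, 37), (28, 8, 9, c, q, 37), (28, 8, 9, v, q, 37)}
σ[B ≤ G]: keep tuples satisfying B ≤ G → {(15, 2, 29, c, x, 26), (15, 2, 29, m, x, 26), (15, 2, 29, q, x, 26), (15, 2, 29, r, x, 26), (15, 2, 29, x, x, 26), (15, 3, 32, c, a, 3), (15, 3, 32, c, x, 24), (15, 3, 32, m, a, 3), (15, 3, 32, m, x, 24), (15, 3, 32, q, a, 3), (15, 3, 32, q, x, 24), (15, 3, 32, r, a, 3), (15, 3, 32, r, x, 24), (15, 3, 32, x, a, 3), (15, 3, 32, x, x, 24), (15, 6, 26, c, c, 9), (15, 6, 26, c, v, 19), (15, 6, 26, m, c, 9), (15, 6, 26, m, v, 19), (15, 6, 26, q, c, 9), (15, 6, 26, q, v, 19), (15, 6, 26, r, c, 9), (15, 6, 26, r, v, 19), (15, 6, 26, x, c, 9), (15, 6, 26, x, v, 19)}
Projecting to B (20 duplicate(s) eliminated): {19, 24, 26, 3, 9}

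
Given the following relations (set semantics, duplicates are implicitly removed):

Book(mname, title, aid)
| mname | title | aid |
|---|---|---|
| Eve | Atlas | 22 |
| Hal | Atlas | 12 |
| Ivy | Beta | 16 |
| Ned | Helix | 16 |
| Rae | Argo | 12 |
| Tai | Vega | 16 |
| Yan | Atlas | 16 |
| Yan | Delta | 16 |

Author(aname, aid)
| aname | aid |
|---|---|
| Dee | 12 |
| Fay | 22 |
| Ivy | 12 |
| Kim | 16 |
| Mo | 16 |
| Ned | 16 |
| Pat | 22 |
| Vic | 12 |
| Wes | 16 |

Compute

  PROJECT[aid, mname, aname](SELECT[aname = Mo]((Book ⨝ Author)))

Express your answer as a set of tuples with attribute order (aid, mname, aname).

{(16, Ivy, Mo), (16, Ned, Mo), (16, Tai, Mo), (16, Yan, Mo)}

Joining Book and Author on aid yields {(Eve, Atlas, 22, Fay), (Eve, Atlas, 22, Pat), (Hal, Atlas, 12, Dee), (Hal, Atlas, 12, Ivy), (Hal, Atlas, 12, Vic), (Ivy, Beta, 16, Kim), (Ivy, Beta, 16, Mo), (Ivy, Beta, 16, Ned), (Ivy, Beta, 16, Wes), (Ned, Helix, 16, Kim), (Ned, Helix, 16, Mo), (Ned, Helix, 16, Ned), (Ned, Helix, 16, Wes), (Rae, Argo, 12, Dee), (Rae, Argo, 12, Ivy), (Rae, Argo, 12, Vic), (Tai, Vega, 16, Kim), (Tai, Vega, 16, Mo), (Tai, Vega, 16, Ned), (Tai, Vega, 16, Wes), (Yan, Atlas, 16, Kim), (Yan, Atlas, 16, Mo), (Yan, Atlas, 16, Ned), (Yan, Atlas, 16, Wes), (Yan, Delta, 16, Kim), (Yan, Delta, 16, Mo), (Yan, Delta, 16, Ned), (Yan, Delta, 16, Wes)}.
Filtering on aname = Mo leaves {(Ivy, Beta, 16, Mo), (Ned, Helix, 16, Mo), (Tai, Vega, 16, Mo), (Yan, Atlas, 16, Mo), (Yan, Delta, 16, Mo)}.
π_{aid, mname, aname} gives {(16, Ivy, Mo), (16, Ned, Mo), (16, Tai, Mo), (16, Yan, Mo)} (1 duplicate(s) eliminated).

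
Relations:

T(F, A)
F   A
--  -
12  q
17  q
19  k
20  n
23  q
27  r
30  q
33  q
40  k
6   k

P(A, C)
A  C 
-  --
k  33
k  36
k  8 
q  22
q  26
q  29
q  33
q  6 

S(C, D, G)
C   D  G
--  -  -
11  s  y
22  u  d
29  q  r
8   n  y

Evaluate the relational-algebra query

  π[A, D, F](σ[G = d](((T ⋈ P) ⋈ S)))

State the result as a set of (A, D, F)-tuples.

Joining T and P on A yields {(12, q, 22), (12, q, 26), (12, q, 29), (12, q, 33), (12, q, 6), (17, q, 22), (17, q, 26), (17, q, 29), (17, q, 33), (17, q, 6), (19, k, 33), (19, k, 36), (19, k, 8), (23, q, 22), (23, q, 26), (23, q, 29), (23, q, 33), (23, q, 6), (30, q, 22), (30, q, 26), (30, q, 29), (30, q, 33), (30, q, 6), (33, q, 22), (33, q, 26), (33, q, 29), (33, q, 33), (33, q, 6), (40, k, 33), (40, k, 36), (40, k, 8), (6, k, 33), (6, k, 36), (6, k, 8)}.
Joining (T ⋈ P) and S on C yields {(12, q, 22, u, d), (12, q, 29, q, r), (17, q, 22, u, d), (17, q, 29, q, r), (19, k, 8, n, y), (23, q, 22, u, d), (23, q, 29, q, r), (30, q, 22, u, d), (30, q, 29, q, r), (33, q, 22, u, d), (33, q, 29, q, r), (40, k, 8, n, y), (6, k, 8, n, y)}.
Filtering on G = d leaves {(12, q, 22, u, d), (17, q, 22, u, d), (23, q, 22, u, d), (30, q, 22, u, d), (33, q, 22, u, d)}.
π_{A, D, F} gives {(q, u, 12), (q, u, 17), (q, u, 23), (q, u, 30), (q, u, 33)}.

{(q, u, 12), (q, u, 17), (q, u, 23), (q, u, 30), (q, u, 33)}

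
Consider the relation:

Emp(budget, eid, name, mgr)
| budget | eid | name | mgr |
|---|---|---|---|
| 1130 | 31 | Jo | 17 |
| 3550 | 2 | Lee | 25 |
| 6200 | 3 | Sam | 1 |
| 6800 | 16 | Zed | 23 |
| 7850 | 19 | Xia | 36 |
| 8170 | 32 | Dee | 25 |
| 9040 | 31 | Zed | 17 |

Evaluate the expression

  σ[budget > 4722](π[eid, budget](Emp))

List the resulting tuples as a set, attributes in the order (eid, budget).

{(16, 6800), (19, 7850), (3, 6200), (31, 9040), (32, 8170)}

Keep only column(s) eid, budget: {(16, 6800), (19, 7850), (2, 3550), (3, 6200), (31, 1130), (31, 9040), (32, 8170)}
σ[budget > 4722]: keep tuples satisfying budget > 4722 → {(16, 6800), (19, 7850), (3, 6200), (31, 9040), (32, 8170)}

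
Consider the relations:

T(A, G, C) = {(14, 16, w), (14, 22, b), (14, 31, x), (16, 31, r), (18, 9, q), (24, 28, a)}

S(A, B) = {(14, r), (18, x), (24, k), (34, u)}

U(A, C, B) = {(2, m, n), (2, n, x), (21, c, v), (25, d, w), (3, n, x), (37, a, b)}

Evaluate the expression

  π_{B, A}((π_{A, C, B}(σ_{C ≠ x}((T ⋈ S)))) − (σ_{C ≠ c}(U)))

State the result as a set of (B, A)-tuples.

{(k, 24), (r, 14), (x, 18)}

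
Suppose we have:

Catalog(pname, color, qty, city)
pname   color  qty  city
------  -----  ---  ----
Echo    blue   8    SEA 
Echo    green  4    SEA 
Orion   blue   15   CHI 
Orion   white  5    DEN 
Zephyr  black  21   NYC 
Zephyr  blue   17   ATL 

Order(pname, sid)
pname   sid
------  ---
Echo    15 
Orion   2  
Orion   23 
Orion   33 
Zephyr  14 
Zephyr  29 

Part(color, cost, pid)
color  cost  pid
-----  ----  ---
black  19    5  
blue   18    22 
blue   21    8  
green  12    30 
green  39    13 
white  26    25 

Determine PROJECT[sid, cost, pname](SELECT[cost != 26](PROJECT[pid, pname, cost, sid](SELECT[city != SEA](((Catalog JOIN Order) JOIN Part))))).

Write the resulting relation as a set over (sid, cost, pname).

{(14, 18, Zephyr), (14, 19, Zephyr), (14, 21, Zephyr), (2, 18, Orion), (2, 21, Orion), (23, 18, Orion), (23, 21, Orion), (29, 18, Zephyr), (29, 19, Zephyr), (29, 21, Zephyr), (33, 18, Orion), (33, 21, Orion)}

Natural join on pname: {(Echo, blue, 8, SEA, 15), (Echo, green, 4, SEA, 15), (Orion, blue, 15, CHI, 2), (Orion, blue, 15, CHI, 23), (Orion, blue, 15, CHI, 33), (Orion, white, 5, DEN, 2), (Orion, white, 5, DEN, 23), (Orion, white, 5, DEN, 33), (Zephyr, black, 21, NYC, 14), (Zephyr, black, 21, NYC, 29), (Zephyr, blue, 17, ATL, 14), (Zephyr, blue, 17, ATL, 29)}
Natural join on color: {(Echo, blue, 8, SEA, 15, 18, 22), (Echo, blue, 8, SEA, 15, 21, 8), (Echo, green, 4, SEA, 15, 12, 30), (Echo, green, 4, SEA, 15, 39, 13), (Orion, blue, 15, CHI, 2, 18, 22), (Orion, blue, 15, CHI, 2, 21, 8), (Orion, blue, 15, CHI, 23, 18, 22), (Orion, blue, 15, CHI, 23, 21, 8), (Orion, blue, 15, CHI, 33, 18, 22), (Orion, blue, 15, CHI, 33, 21, 8), (Orion, white, 5, DEN, 2, 26, 25), (Orion, white, 5, DEN, 23, 26, 25), (Orion, white, 5, DEN, 33, 26, 25), (Zephyr, black, 21, NYC, 14, 19, 5), (Zephyr, black, 21, NYC, 29, 19, 5), (Zephyr, blue, 17, ATL, 14, 18, 22), (Zephyr, blue, 17, ATL, 14, 21, 8), (Zephyr, blue, 17, ATL, 29, 18, 22), (Zephyr, blue, 17, ATL, 29, 21, 8)}
Apply σ_{city != SEA}; surviving tuples: {(Orion, blue, 15, CHI, 2, 18, 22), (Orion, blue, 15, CHI, 2, 21, 8), (Orion, blue, 15, CHI, 23, 18, 22), (Orion, blue, 15, CHI, 23, 21, 8), (Orion, blue, 15, CHI, 33, 18, 22), (Orion, blue, 15, CHI, 33, 21, 8), (Orion, white, 5, DEN, 2, 26, 25), (Orion, white, 5, DEN, 23, 26, 25), (Orion, white, 5, DEN, 33, 26, 25), (Zephyr, black, 21, NYC, 14, 19, 5), (Zephyr, black, 21, NYC, 29, 19, 5), (Zephyr, blue, 17, ATL, 14, 18, 22), (Zephyr, blue, 17, ATL, 14, 21, 8), (Zephyr, blue, 17, ATL, 29, 18, 22), (Zephyr, blue, 17, ATL, 29, 21, 8)}
Keep only column(s) pid, pname, cost, sid: {(22, Orion, 18, 2), (22, Orion, 18, 23), (22, Orion, 18, 33), (22, Zephyr, 18, 14), (22, Zephyr, 18, 29), (25, Orion, 26, 2), (25, Orion, 26, 23), (25, Orion, 26, 33), (5, Zephyr, 19, 14), (5, Zephyr, 19, 29), (8, Orion, 21, 2), (8, Orion, 21, 23), (8, Orion, 21, 33), (8, Zephyr, 21, 14), (8, Zephyr, 21, 29)}
Apply σ_{cost != 26}; surviving tuples: {(22, Orion, 18, 2), (22, Orion, 18, 23), (22, Orion, 18, 33), (22, Zephyr, 18, 14), (22, Zephyr, 18, 29), (5, Zephyr, 19, 14), (5, Zephyr, 19, 29), (8, Orion, 21, 2), (8, Orion, 21, 23), (8, Orion, 21, 33), (8, Zephyr, 21, 14), (8, Zephyr, 21, 29)}
Keep only column(s) sid, cost, pname: {(14, 18, Zephyr), (14, 19, Zephyr), (14, 21, Zephyr), (2, 18, Orion), (2, 21, Orion), (23, 18, Orion), (23, 21, Orion), (29, 18, Zephyr), (29, 19, Zephyr), (29, 21, Zephyr), (33, 18, Orion), (33, 21, Orion)}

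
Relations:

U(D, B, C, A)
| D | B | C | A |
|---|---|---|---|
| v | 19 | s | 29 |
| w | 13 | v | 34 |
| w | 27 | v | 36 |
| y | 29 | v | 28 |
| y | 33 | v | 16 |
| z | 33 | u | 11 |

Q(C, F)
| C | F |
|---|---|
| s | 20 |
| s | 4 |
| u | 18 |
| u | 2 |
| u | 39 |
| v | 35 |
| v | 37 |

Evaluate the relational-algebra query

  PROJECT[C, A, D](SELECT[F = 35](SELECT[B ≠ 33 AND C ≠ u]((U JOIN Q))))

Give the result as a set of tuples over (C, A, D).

Joining U and Q on C yields {(v, 19, s, 29, 20), (v, 19, s, 29, 4), (w, 13, v, 34, 35), (w, 13, v, 34, 37), (w, 27, v, 36, 35), (w, 27, v, 36, 37), (y, 29, v, 28, 35), (y, 29, v, 28, 37), (y, 33, v, 16, 35), (y, 33, v, 16, 37), (z, 33, u, 11, 18), (z, 33, u, 11, 2), (z, 33, u, 11, 39)}.
Apply σ_{B ≠ 33 AND C ≠ u}; surviving tuples: {(v, 19, s, 29, 20), (v, 19, s, 29, 4), (w, 13, v, 34, 35), (w, 13, v, 34, 37), (w, 27, v, 36, 35), (w, 27, v, 36, 37), (y, 29, v, 28, 35), (y, 29, v, 28, 37)}
Apply σ_{F = 35}; surviving tuples: {(w, 13, v, 34, 35), (w, 27, v, 36, 35), (y, 29, v, 28, 35)}
Keep only column(s) C, A, D: {(v, 28, y), (v, 34, w), (v, 36, w)}

{(v, 28, y), (v, 34, w), (v, 36, w)}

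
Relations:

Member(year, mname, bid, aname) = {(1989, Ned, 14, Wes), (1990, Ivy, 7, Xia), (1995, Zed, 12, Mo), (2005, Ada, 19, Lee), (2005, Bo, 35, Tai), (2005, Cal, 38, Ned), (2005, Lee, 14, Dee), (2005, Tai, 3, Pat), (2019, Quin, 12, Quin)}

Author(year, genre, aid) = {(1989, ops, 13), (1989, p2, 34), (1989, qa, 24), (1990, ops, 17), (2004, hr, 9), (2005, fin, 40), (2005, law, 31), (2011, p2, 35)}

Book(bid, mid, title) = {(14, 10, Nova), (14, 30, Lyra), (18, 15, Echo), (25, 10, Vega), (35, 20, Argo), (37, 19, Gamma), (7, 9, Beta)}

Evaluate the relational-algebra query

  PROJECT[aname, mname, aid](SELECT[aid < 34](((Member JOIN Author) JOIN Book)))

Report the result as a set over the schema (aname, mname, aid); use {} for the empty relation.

Joining Member and Author on year yields {(1989, Ned, 14, Wes, ops, 13), (1989, Ned, 14, Wes, p2, 34), (1989, Ned, 14, Wes, qa, 24), (1990, Ivy, 7, Xia, ops, 17), (2005, Ada, 19, Lee, fin, 40), (2005, Ada, 19, Lee, law, 31), (2005, Bo, 35, Tai, fin, 40), (2005, Bo, 35, Tai, law, 31), (2005, Cal, 38, Ned, fin, 40), (2005, Cal, 38, Ned, law, 31), (2005, Lee, 14, Dee, fin, 40), (2005, Lee, 14, Dee, law, 31), (2005, Tai, 3, Pat, fin, 40), (2005, Tai, 3, Pat, law, 31)}.
Joining (Member JOIN Author) and Book on bid yields {(1989, Ned, 14, Wes, ops, 13, 10, Nova), (1989, Ned, 14, Wes, ops, 13, 30, Lyra), (1989, Ned, 14, Wes, p2, 34, 10, Nova), (1989, Ned, 14, Wes, p2, 34, 30, Lyra), (1989, Ned, 14, Wes, qa, 24, 10, Nova), (1989, Ned, 14, Wes, qa, 24, 30, Lyra), (1990, Ivy, 7, Xia, ops, 17, 9, Beta), (2005, Bo, 35, Tai, fin, 40, 20, Argo), (2005, Bo, 35, Tai, law, 31, 20, Argo), (2005, Lee, 14, Dee, fin, 40, 10, Nova), (2005, Lee, 14, Dee, fin, 40, 30, Lyra), (2005, Lee, 14, Dee, law, 31, 10, Nova), (2005, Lee, 14, Dee, law, 31, 30, Lyra)}.
σ[aid < 34]: keep tuples satisfying aid < 34 → {(1989, Ned, 14, Wes, ops, 13, 10, Nova), (1989, Ned, 14, Wes, ops, 13, 30, Lyra), (1989, Ned, 14, Wes, qa, 24, 10, Nova), (1989, Ned, 14, Wes, qa, 24, 30, Lyra), (1990, Ivy, 7, Xia, ops, 17, 9, Beta), (2005, Bo, 35, Tai, law, 31, 20, Argo), (2005, Lee, 14, Dee, law, 31, 10, Nova), (2005, Lee, 14, Dee, law, 31, 30, Lyra)}
π_{aname, mname, aid} gives {(Dee, Lee, 31), (Tai, Bo, 31), (Wes, Ned, 13), (Wes, Ned, 24), (Xia, Ivy, 17)} (3 duplicate(s) eliminated).

{(Dee, Lee, 31), (Tai, Bo, 31), (Wes, Ned, 13), (Wes, Ned, 24), (Xia, Ivy, 17)}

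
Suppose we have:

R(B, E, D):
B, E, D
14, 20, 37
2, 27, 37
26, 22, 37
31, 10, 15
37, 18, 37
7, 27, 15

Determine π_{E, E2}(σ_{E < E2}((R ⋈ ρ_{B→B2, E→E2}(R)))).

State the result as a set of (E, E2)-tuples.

ρ[B→B2, E→E2]: schema becomes (B2, E2, D); tuples unchanged.
R ⋈ ρ_{B→B2, E→E2}(R) (natural join on D): {(14, 20, 37, 14, 20), (14, 20, 37, 2, 27), (14, 20, 37, 26, 22), (14, 20, 37, 37, 18), (2, 27, 37, 14, 20), (2, 27, 37, 2, 27), (2, 27, 37, 26, 22), (2, 27, 37, 37, 18), (26, 22, 37, 14, 20), (26, 22, 37, 2, 27), (26, 22, 37, 26, 22), (26, 22, 37, 37, 18), (31, 10, 15, 31, 10), (31, 10, 15, 7, 27), (37, 18, 37, 14, 20), (37, 18, 37, 2, 27), (37, 18, 37, 26, 22), (37, 18, 37, 37, 18), (7, 27, 15, 31, 10), (7, 27, 15, 7, 27)}
σ[E < E2]: keep tuples satisfying E < E2 → {(14, 20, 37, 2, 27), (14, 20, 37, 26, 22), (26, 22, 37, 2, 27), (31, 10, 15, 7, 27), (37, 18, 37, 14, 20), (37, 18, 37, 2, 27), (37, 18, 37, 26, 22)}
Projecting to E, E2: {(10, 27), (18, 20), (18, 22), (18, 27), (20, 22), (20, 27), (22, 27)}

{(10, 27), (18, 20), (18, 22), (18, 27), (20, 22), (20, 27), (22, 27)}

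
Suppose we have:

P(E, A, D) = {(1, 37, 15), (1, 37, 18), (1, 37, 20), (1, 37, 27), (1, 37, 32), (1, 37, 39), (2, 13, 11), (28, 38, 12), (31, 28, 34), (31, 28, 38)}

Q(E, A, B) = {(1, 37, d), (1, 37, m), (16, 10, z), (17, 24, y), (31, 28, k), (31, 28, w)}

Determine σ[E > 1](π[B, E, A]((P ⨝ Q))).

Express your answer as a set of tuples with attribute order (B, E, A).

{(k, 31, 28), (w, 31, 28)}

Joining P and Q on E, A yields {(1, 37, 15, d), (1, 37, 15, m), (1, 37, 18, d), (1, 37, 18, m), (1, 37, 20, d), (1, 37, 20, m), (1, 37, 27, d), (1, 37, 27, m), (1, 37, 32, d), (1, 37, 32, m), (1, 37, 39, d), (1, 37, 39, m), (31, 28, 34, k), (31, 28, 34, w), (31, 28, 38, k), (31, 28, 38, w)}.
π[B, E, A]: project onto (B, E, A) (12 duplicate(s) eliminated) → {(d, 1, 37), (k, 31, 28), (m, 1, 37), (w, 31, 28)}
Filtering on E > 1 leaves {(k, 31, 28), (w, 31, 28)}.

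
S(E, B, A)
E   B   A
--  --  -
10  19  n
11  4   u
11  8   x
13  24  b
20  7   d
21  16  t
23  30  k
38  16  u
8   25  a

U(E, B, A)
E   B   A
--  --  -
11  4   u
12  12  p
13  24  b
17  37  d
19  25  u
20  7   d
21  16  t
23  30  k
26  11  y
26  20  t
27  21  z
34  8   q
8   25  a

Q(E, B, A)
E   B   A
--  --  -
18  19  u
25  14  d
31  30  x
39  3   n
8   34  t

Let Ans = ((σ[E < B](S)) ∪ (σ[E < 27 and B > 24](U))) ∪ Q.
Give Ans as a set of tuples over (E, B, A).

{(10, 19, n), (13, 24, b), (17, 37, d), (18, 19, u), (19, 25, u), (23, 30, k), (25, 14, d), (31, 30, x), (39, 3, n), (8, 25, a), (8, 34, t)}

Apply σ_{E < B}; surviving tuples: {(10, 19, n), (13, 24, b), (23, 30, k), (8, 25, a)}
Apply σ_{E < 27 and B > 24}; surviving tuples: {(17, 37, d), (19, 25, u), (23, 30, k), (8, 25, a)}
Union: {(10, 19, n), (13, 24, b), (23, 30, k), (8, 25, a)} with {(17, 37, d), (19, 25, u), (23, 30, k), (8, 25, a)} → {(10, 19, n), (13, 24, b), (17, 37, d), (19, 25, u), (23, 30, k), (8, 25, a)}
Union: {(10, 19, n), (13, 24, b), (17, 37, d), (19, 25, u), (23, 30, k), (8, 25, a)} with {(18, 19, u), (25, 14, d), (31, 30, x), (39, 3, n), (8, 34, t)} → {(10, 19, n), (13, 24, b), (17, 37, d), (18, 19, u), (19, 25, u), (23, 30, k), (25, 14, d), (31, 30, x), (39, 3, n), (8, 25, a), (8, 34, t)}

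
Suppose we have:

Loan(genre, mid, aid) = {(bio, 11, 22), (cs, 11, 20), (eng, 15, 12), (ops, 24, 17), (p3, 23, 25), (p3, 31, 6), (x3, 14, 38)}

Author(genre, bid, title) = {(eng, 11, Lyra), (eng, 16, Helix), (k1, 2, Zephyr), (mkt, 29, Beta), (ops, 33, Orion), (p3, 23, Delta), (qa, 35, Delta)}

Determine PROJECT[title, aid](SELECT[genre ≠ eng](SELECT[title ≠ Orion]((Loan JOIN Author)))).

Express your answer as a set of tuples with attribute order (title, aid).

{(Delta, 25), (Delta, 6)}

Joining Loan and Author on genre yields {(eng, 15, 12, 11, Lyra), (eng, 15, 12, 16, Helix), (ops, 24, 17, 33, Orion), (p3, 23, 25, 23, Delta), (p3, 31, 6, 23, Delta)}.
Apply σ_{title ≠ Orion}; surviving tuples: {(eng, 15, 12, 11, Lyra), (eng, 15, 12, 16, Helix), (p3, 23, 25, 23, Delta), (p3, 31, 6, 23, Delta)}
Apply σ_{genre ≠ eng}; surviving tuples: {(p3, 23, 25, 23, Delta), (p3, 31, 6, 23, Delta)}
Keep only column(s) title, aid: {(Delta, 25), (Delta, 6)}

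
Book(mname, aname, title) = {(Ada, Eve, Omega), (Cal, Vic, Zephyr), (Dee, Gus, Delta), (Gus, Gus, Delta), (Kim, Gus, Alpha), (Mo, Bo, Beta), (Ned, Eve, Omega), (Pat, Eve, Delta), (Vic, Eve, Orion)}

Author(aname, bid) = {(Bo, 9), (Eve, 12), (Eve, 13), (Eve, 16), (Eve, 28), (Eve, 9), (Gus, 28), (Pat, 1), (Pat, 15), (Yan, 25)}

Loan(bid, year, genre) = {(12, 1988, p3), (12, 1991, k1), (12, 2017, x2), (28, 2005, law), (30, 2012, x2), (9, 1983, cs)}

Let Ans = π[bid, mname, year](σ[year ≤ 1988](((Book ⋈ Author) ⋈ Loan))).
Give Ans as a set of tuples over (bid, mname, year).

{(12, Ada, 1988), (12, Ned, 1988), (12, Pat, 1988), (12, Vic, 1988), (9, Ada, 1983), (9, Mo, 1983), (9, Ned, 1983), (9, Pat, 1983), (9, Vic, 1983)}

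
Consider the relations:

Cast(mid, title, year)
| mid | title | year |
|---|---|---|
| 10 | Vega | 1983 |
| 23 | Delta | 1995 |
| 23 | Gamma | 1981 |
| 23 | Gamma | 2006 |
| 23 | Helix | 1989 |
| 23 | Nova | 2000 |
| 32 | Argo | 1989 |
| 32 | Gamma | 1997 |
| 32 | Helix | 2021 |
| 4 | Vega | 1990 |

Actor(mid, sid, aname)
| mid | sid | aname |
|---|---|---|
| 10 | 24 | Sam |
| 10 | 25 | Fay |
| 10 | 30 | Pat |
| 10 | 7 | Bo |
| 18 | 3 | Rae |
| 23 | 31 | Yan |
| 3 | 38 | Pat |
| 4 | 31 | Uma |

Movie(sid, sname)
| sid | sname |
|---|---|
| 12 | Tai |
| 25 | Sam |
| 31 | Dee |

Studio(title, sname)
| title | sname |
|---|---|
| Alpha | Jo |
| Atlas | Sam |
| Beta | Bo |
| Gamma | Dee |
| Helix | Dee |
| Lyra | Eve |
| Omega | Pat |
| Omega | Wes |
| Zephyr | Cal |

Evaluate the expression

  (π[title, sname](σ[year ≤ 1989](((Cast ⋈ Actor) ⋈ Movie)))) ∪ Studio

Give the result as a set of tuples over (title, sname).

{(Alpha, Jo), (Atlas, Sam), (Beta, Bo), (Gamma, Dee), (Helix, Dee), (Lyra, Eve), (Omega, Pat), (Omega, Wes), (Vega, Sam), (Zephyr, Cal)}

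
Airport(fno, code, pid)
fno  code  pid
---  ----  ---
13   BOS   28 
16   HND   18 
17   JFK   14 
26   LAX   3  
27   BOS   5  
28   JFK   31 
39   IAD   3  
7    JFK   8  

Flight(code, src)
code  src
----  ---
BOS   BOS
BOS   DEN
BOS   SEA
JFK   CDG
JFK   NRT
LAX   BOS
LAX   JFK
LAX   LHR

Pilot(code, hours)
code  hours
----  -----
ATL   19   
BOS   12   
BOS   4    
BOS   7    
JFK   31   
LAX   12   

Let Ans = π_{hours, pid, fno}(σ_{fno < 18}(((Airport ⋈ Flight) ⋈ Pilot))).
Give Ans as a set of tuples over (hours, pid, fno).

Airport ⋈ Flight (natural join on code): {(13, BOS, 28, BOS), (13, BOS, 28, DEN), (13, BOS, 28, SEA), (17, JFK, 14, CDG), (17, JFK, 14, NRT), (26, LAX, 3, BOS), (26, LAX, 3, JFK), (26, LAX, 3, LHR), (27, BOS, 5, BOS), (27, BOS, 5, DEN), (27, BOS, 5, SEA), (28, JFK, 31, CDG), (28, JFK, 31, NRT), (7, JFK, 8, CDG), (7, JFK, 8, NRT)}
(Airport ⋈ Flight) ⋈ Pilot (natural join on code): {(13, BOS, 28, BOS, 12), (13, BOS, 28, BOS, 4), (13, BOS, 28, BOS, 7), (13, BOS, 28, DEN, 12), (13, BOS, 28, DEN, 4), (13, BOS, 28, DEN, 7), (13, BOS, 28, SEA, 12), (13, BOS, 28, SEA, 4), (13, BOS, 28, SEA, 7), (17, JFK, 14, CDG, 31), (17, JFK, 14, NRT, 31), (26, LAX, 3, BOS, 12), (26, LAX, 3, JFK, 12), (26, LAX, 3, LHR, 12), (27, BOS, 5, BOS, 12), (27, BOS, 5, BOS, 4), (27, BOS, 5, BOS, 7), (27, BOS, 5, DEN, 12), (27, BOS, 5, DEN, 4), (27, BOS, 5, DEN, 7), (27, BOS, 5, SEA, 12), (27, BOS, 5, SEA, 4), (27, BOS, 5, SEA, 7), (28, JFK, 31, CDG, 31), (28, JFK, 31, NRT, 31), (7, JFK, 8, CDG, 31), (7, JFK, 8, NRT, 31)}
σ[fno < 18]: keep tuples satisfying fno < 18 → {(13, BOS, 28, BOS, 12), (13, BOS, 28, BOS, 4), (13, BOS, 28, BOS, 7), (13, BOS, 28, DEN, 12), (13, BOS, 28, DEN, 4), (13, BOS, 28, DEN, 7), (13, BOS, 28, SEA, 12), (13, BOS, 28, SEA, 4), (13, BOS, 28, SEA, 7), (17, JFK, 14, CDG, 31), (17, JFK, 14, NRT, 31), (7, JFK, 8, CDG, 31), (7, JFK, 8, NRT, 31)}
π[hours, pid, fno]: project onto (hours, pid, fno) (8 duplicate(s) eliminated) → {(12, 28, 13), (31, 14, 17), (31, 8, 7), (4, 28, 13), (7, 28, 13)}

{(12, 28, 13), (31, 14, 17), (31, 8, 7), (4, 28, 13), (7, 28, 13)}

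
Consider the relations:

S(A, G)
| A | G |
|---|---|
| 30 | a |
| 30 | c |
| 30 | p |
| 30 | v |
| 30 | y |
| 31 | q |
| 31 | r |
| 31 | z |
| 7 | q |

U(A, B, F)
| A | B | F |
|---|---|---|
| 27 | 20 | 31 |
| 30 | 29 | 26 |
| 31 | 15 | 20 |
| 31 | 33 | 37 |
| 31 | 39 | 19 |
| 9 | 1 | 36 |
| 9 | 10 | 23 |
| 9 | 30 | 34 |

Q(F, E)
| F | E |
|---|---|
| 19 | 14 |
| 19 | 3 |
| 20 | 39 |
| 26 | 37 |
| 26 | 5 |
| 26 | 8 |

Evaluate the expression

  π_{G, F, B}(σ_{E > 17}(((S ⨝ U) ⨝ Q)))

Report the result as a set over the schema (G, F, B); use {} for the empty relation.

Natural join on A: {(30, a, 29, 26), (30, c, 29, 26), (30, p, 29, 26), (30, v, 29, 26), (30, y, 29, 26), (31, q, 15, 20), (31, q, 33, 37), (31, q, 39, 19), (31, r, 15, 20), (31, r, 33, 37), (31, r, 39, 19), (31, z, 15, 20), (31, z, 33, 37), (31, z, 39, 19)}
Natural join on F: {(30, a, 29, 26, 37), (30, a, 29, 26, 5), (30, a, 29, 26, 8), (30, c, 29, 26, 37), (30, c, 29, 26, 5), (30, c, 29, 26, 8), (30, p, 29, 26, 37), (30, p, 29, 26, 5), (30, p, 29, 26, 8), (30, v, 29, 26, 37), (30, v, 29, 26, 5), (30, v, 29, 26, 8), (30, y, 29, 26, 37), (30, y, 29, 26, 5), (30, y, 29, 26, 8), (31, q, 15, 20, 39), (31, q, 39, 19, 14), (31, q, 39, 19, 3), (31, r, 15, 20, 39), (31, r, 39, 19, 14), (31, r, 39, 19, 3), (31, z, 15, 20, 39), (31, z, 39, 19, 14), (31, z, 39, 19, 3)}
Filtering on E > 17 leaves {(30, a, 29, 26, 37), (30, c, 29, 26, 37), (30, p, 29, 26, 37), (30, v, 29, 26, 37), (30, y, 29, 26, 37), (31, q, 15, 20, 39), (31, r, 15, 20, 39), (31, z, 15, 20, 39)}.
π_{G, F, B} gives {(a, 26, 29), (c, 26, 29), (p, 26, 29), (q, 20, 15), (r, 20, 15), (v, 26, 29), (y, 26, 29), (z, 20, 15)}.

{(a, 26, 29), (c, 26, 29), (p, 26, 29), (q, 20, 15), (r, 20, 15), (v, 26, 29), (y, 26, 29), (z, 20, 15)}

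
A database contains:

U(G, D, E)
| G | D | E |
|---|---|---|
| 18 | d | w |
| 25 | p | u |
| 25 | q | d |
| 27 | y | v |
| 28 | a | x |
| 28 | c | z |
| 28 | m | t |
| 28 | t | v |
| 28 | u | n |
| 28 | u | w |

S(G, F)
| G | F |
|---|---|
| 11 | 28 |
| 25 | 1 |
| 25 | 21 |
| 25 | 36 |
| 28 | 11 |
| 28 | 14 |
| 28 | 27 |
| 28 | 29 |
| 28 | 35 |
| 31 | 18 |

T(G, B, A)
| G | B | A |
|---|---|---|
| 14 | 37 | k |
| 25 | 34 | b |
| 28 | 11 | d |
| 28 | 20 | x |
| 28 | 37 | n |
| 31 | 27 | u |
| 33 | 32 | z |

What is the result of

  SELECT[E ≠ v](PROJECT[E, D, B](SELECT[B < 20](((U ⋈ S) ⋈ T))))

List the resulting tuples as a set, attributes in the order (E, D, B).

Joining U and S on G yields {(25, p, u, 1), (25, p, u, 21), (25, p, u, 36), (25, q, d, 1), (25, q, d, 21), (25, q, d, 36), (28, a, x, 11), (28, a, x, 14), (28, a, x, 27), (28, a, x, 29), (28, a, x, 35), (28, c, z, 11), (28, c, z, 14), (28, c, z, 27), (28, c, z, 29), (28, c, z, 35), (28, m, t, 11), (28, m, t, 14), (28, m, t, 27), (28, m, t, 29), (28, m, t, 35), (28, t, v, 11), (28, t, v, 14), (28, t, v, 27), (28, t, v, 29), (28, t, v, 35), (28, u, n, 11), (28, u, n, 14), (28, u, n, 27), (28, u, n, 29), (28, u, n, 35), (28, u, w, 11), (28, u, w, 14), (28, u, w, 27), (28, u, w, 29), (28, u, w, 35)}.
Joining (U ⋈ S) and T on G yields {(25, p, u, 1, 34, b), (25, p, u, 21, 34, b), (25, p, u, 36, 34, b), (25, q, d, 1, 34, b), (25, q, d, 21, 34, b), (25, q, d, 36, 34, b), (28, a, x, 11, 11, d), (28, a, x, 11, 20, x), (28, a, x, 11, 37, n), (28, a, x, 14, 11, d), (28, a, x, 14, 20, x), (28, a, x, 14, 37, n), (28, a, x, 27, 11, d), (28, a, x, 27, 20, x), (28, a, x, 27, 37, n), (28, a, x, 29, 11, d), (28, a, x, 29, 20, x), (28, a, x, 29, 37, n), (28, a, x, 35, 11, d), (28, a, x, 35, 20, x), (28, a, x, 35, 37, n), (28, c, z, 11, 11, d), (28, c, z, 11, 20, x), (28, c, z, 11, 37, n), (28, c, z, 14, 11, d), (28, c, z, 14, 20, x), (28, c, z, 14, 37, n), (28, c, z, 27, 11, d), (28, c, z, 27, 20, x), (28, c, z, 27, 37, n), (28, c, z, 29, 11, d), (28, c, z, 29, 20, x), (28, c, z, 29, 37, n), (28, c, z, 35, 11, d), (28, c, z, 35, 20, x), (28, c, z, 35, 37, n), (28, m, t, 11, 11, d), (28, m, t, 11, 20, x), (28, m, t, 11, 37, n), (28, m, t, 14, 11, d), (28, m, t, 14, 20, x), (28, m, t, 14, 37, n), (28, m, t, 27, 11, d), (28, m, t, 27, 20, x), (28, m, t, 27, 37, n), (28, m, t, 29, 11, d), (28, m, t, 29, 20, x), (28, m, t, 29, 37, n), (28, m, t, 35, 11, d), (28, m, t, 35, 20, x), (28, m, t, 35, 37, n), (28, t, v, 11, 11, d), (28, t, v, 11, 20, x), (28, t, v, 11, 37, n), (28, t, v, 14, 11, d), (28, t, v, 14, 20, x), (28, t, v, 14, 37, n), (28, t, v, 27, 11, d), (28, t, v, 27, 20, x), (28, t, v, 27, 37, n), (28, t, v, 29, 11, d), (28, t, v, 29, 20, x), (28, t, v, 29, 37, n), (28, t, v, 35, 11, d), (28, t, v, 35, 20, x), (28, t, v, 35, 37, n), (28, u, n, 11, 11, d), (28, u, n, 11, 20, x), (28, u, n, 11, 37, n), (28, u, n, 14, 11, d), (28, u, n, 14, 20, x), (28, u, n, 14, 37, n), (28, u, n, 27, 11, d), (28, u, n, 27, 20, x), (28, u, n, 27, 37, n), (28, u, n, 29, 11, d), (28, u, n, 29, 20, x), (28, u, n, 29, 37, n), (28, u, n, 35, 11, d), (28, u, n, 35, 20, x), (28, u, n, 35, 37, n), (28, u, w, 11, 11, d), (28, u, w, 11, 20, x), (28, u, w, 11, 37, n), (28, u, w, 14, 11, d), (28, u, w, 14, 20, x), (28, u, w, 14, 37, n), (28, u, w, 27, 11, d), (28, u, w, 27, 20, x), (28, u, w, 27, 37, n), (28, u, w, 29, 11, d), (28, u, w, 29, 20, x), (28, u, w, 29, 37, n), (28, u, w, 35, 11, d), (28, u, w, 35, 20, x), (28, u, w, 35, 37, n)}.
Selection B < 20: {(28, a, x, 11, 11, d), (28, a, x, 14, 11, d), (28, a, x, 27, 11, d), (28, a, x, 29, 11, d), (28, a, x, 35, 11, d), (28, c, z, 11, 11, d), (28, c, z, 14, 11, d), (28, c, z, 27, 11, d), (28, c, z, 29, 11, d), (28, c, z, 35, 11, d), (28, m, t, 11, 11, d), (28, m, t, 14, 11, d), (28, m, t, 27, 11, d), (28, m, t, 29, 11, d), (28, m, t, 35, 11, d), (28, t, v, 11, 11, d), (28, t, v, 14, 11, d), (28, t, v, 27, 11, d), (28, t, v, 29, 11, d), (28, t, v, 35, 11, d), (28, u, n, 11, 11, d), (28, u, n, 14, 11, d), (28, u, n, 27, 11, d), (28, u, n, 29, 11, d), (28, u, n, 35, 11, d), (28, u, w, 11, 11, d), (28, u, w, 14, 11, d), (28, u, w, 27, 11, d), (28, u, w, 29, 11, d), (28, u, w, 35, 11, d)}
π[E, D, B]: project onto (E, D, B) (24 duplicate(s) eliminated) → {(n, u, 11), (t, m, 11), (v, t, 11), (w, u, 11), (x, a, 11), (z, c, 11)}
Selection E ≠ v: {(n, u, 11), (t, m, 11), (w, u, 11), (x, a, 11), (z, c, 11)}

{(n, u, 11), (t, m, 11), (w, u, 11), (x, a, 11), (z, c, 11)}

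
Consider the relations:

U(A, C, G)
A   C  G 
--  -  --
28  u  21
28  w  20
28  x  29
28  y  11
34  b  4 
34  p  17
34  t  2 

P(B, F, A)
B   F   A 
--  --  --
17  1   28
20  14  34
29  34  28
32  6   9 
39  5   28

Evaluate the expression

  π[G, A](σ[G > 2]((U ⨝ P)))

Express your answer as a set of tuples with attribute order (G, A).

{(11, 28), (17, 34), (20, 28), (21, 28), (29, 28), (4, 34)}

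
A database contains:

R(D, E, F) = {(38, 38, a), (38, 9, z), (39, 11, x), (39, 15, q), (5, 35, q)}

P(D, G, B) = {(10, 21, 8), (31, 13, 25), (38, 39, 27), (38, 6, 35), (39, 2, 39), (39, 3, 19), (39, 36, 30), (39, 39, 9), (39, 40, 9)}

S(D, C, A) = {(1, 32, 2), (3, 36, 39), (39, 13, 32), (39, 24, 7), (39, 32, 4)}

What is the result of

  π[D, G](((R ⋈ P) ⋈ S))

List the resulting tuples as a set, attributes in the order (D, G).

Natural join on D: {(38, 38, a, 39, 27), (38, 38, a, 6, 35), (38, 9, z, 39, 27), (38, 9, z, 6, 35), (39, 11, x, 2, 39), (39, 11, x, 3, 19), (39, 11, x, 36, 30), (39, 11, x, 39, 9), (39, 11, x, 40, 9), (39, 15, q, 2, 39), (39, 15, q, 3, 19), (39, 15, q, 36, 30), (39, 15, q, 39, 9), (39, 15, q, 40, 9)}
Natural join on D: {(39, 11, x, 2, 39, 13, 32), (39, 11, x, 2, 39, 24, 7), (39, 11, x, 2, 39, 32, 4), (39, 11, x, 3, 19, 13, 32), (39, 11, x, 3, 19, 24, 7), (39, 11, x, 3, 19, 32, 4), (39, 11, x, 36, 30, 13, 32), (39, 11, x, 36, 30, 24, 7), (39, 11, x, 36, 30, 32, 4), (39, 11, x, 39, 9, 13, 32), (39, 11, x, 39, 9, 24, 7), (39, 11, x, 39, 9, 32, 4), (39, 11, x, 40, 9, 13, 32), (39, 11, x, 40, 9, 24, 7), (39, 11, x, 40, 9, 32, 4), (39, 15, q, 2, 39, 13, 32), (39, 15, q, 2, 39, 24, 7), (39, 15, q, 2, 39, 32, 4), (39, 15, q, 3, 19, 13, 32), (39, 15, q, 3, 19, 24, 7), (39, 15, q, 3, 19, 32, 4), (39, 15, q, 36, 30, 13, 32), (39, 15, q, 36, 30, 24, 7), (39, 15, q, 36, 30, 32, 4), (39, 15, q, 39, 9, 13, 32), (39, 15, q, 39, 9, 24, 7), (39, 15, q, 39, 9, 32, 4), (39, 15, q, 40, 9, 13, 32), (39, 15, q, 40, 9, 24, 7), (39, 15, q, 40, 9, 32, 4)}
π_{D, G} gives {(39, 2), (39, 3), (39, 36), (39, 39), (39, 40)} (25 duplicate(s) eliminated).

{(39, 2), (39, 3), (39, 36), (39, 39), (39, 40)}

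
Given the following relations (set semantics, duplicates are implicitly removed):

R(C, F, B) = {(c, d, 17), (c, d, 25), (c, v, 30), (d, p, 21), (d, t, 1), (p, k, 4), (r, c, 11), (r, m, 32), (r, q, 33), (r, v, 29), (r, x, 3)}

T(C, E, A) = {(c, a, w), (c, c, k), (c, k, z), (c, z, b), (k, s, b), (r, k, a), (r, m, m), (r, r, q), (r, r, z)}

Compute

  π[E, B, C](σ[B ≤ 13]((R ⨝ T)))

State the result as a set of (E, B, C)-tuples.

Natural join on C: {(c, d, 17, a, w), (c, d, 17, c, k), (c, d, 17, k, z), (c, d, 17, z, b), (c, d, 25, a, w), (c, d, 25, c, k), (c, d, 25, k, z), (c, d, 25, z, b), (c, v, 30, a, w), (c, v, 30, c, k), (c, v, 30, k, z), (c, v, 30, z, b), (r, c, 11, k, a), (r, c, 11, m, m), (r, c, 11, r, q), (r, c, 11, r, z), (r, m, 32, k, a), (r, m, 32, m, m), (r, m, 32, r, q), (r, m, 32, r, z), (r, q, 33, k, a), (r, q, 33, m, m), (r, q, 33, r, q), (r, q, 33, r, z), (r, v, 29, k, a), (r, v, 29, m, m), (r, v, 29, r, q), (r, v, 29, r, z), (r, x, 3, k, a), (r, x, 3, m, m), (r, x, 3, r, q), (r, x, 3, r, z)}
Apply σ_{B ≤ 13}; surviving tuples: {(r, c, 11, k, a), (r, c, 11, m, m), (r, c, 11, r, q), (r, c, 11, r, z), (r, x, 3, k, a), (r, x, 3, m, m), (r, x, 3, r, q), (r, x, 3, r, z)}
Projecting to E, B, C (2 duplicate(s) eliminated): {(k, 11, r), (k, 3, r), (m, 11, r), (m, 3, r), (r, 11, r), (r, 3, r)}

{(k, 11, r), (k, 3, r), (m, 11, r), (m, 3, r), (r, 11, r), (r, 3, r)}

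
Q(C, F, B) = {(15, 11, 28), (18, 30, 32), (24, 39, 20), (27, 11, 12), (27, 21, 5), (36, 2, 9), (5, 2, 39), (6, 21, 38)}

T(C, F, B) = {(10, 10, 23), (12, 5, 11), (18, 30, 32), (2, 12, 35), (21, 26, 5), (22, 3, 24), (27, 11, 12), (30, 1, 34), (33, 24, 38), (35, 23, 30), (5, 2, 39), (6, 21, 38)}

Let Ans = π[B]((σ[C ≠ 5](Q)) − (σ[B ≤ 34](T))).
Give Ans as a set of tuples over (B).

Selection C ≠ 5: {(15, 11, 28), (18, 30, 32), (24, 39, 20), (27, 11, 12), (27, 21, 5), (36, 2, 9), (6, 21, 38)}
Selection B ≤ 34: {(10, 10, 23), (12, 5, 11), (18, 30, 32), (21, 26, 5), (22, 3, 24), (27, 11, 12), (30, 1, 34), (35, 23, 30)}
Taking the difference: {(15, 11, 28), (24, 39, 20), (27, 21, 5), (36, 2, 9), (6, 21, 38)}
π[B]: project onto (B) → {20, 28, 38, 5, 9}

{20, 28, 38, 5, 9}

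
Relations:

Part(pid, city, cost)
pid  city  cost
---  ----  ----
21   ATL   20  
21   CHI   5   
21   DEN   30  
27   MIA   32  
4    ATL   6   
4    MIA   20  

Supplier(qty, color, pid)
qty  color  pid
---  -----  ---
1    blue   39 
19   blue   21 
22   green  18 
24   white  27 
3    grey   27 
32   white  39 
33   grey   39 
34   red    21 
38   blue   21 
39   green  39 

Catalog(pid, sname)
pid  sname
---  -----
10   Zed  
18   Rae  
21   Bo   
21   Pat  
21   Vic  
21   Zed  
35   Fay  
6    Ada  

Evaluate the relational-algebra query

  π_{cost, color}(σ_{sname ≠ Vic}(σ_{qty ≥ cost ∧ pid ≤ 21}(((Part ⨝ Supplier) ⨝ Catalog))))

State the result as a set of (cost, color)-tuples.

Joining Part and Supplier on pid yields {(21, ATL, 20, 19, blue), (21, ATL, 20, 34, red), (21, ATL, 20, 38, blue), (21, CHI, 5, 19, blue), (21, CHI, 5, 34, red), (21, CHI, 5, 38, blue), (21, DEN, 30, 19, blue), (21, DEN, 30, 34, red), (21, DEN, 30, 38, blue), (27, MIA, 32, 24, white), (27, MIA, 32, 3, grey)}.
Joining (Part ⨝ Supplier) and Catalog on pid yields {(21, ATL, 20, 19, blue, Bo), (21, ATL, 20, 19, blue, Pat), (21, ATL, 20, 19, blue, Vic), (21, ATL, 20, 19, blue, Zed), (21, ATL, 20, 34, red, Bo), (21, ATL, 20, 34, red, Pat), (21, ATL, 20, 34, red, Vic), (21, ATL, 20, 34, red, Zed), (21, ATL, 20, 38, blue, Bo), (21, ATL, 20, 38, blue, Pat), (21, ATL, 20, 38, blue, Vic), (21, ATL, 20, 38, blue, Zed), (21, CHI, 5, 19, blue, Bo), (21, CHI, 5, 19, blue, Pat), (21, CHI, 5, 19, blue, Vic), (21, CHI, 5, 19, blue, Zed), (21, CHI, 5, 34, red, Bo), (21, CHI, 5, 34, red, Pat), (21, CHI, 5, 34, red, Vic), (21, CHI, 5, 34, red, Zed), (21, CHI, 5, 38, blue, Bo), (21, CHI, 5, 38, blue, Pat), (21, CHI, 5, 38, blue, Vic), (21, CHI, 5, 38, blue, Zed), (21, DEN, 30, 19, blue, Bo), (21, DEN, 30, 19, blue, Pat), (21, DEN, 30, 19, blue, Vic), (21, DEN, 30, 19, blue, Zed), (21, DEN, 30, 34, red, Bo), (21, DEN, 30, 34, red, Pat), (21, DEN, 30, 34, red, Vic), (21, DEN, 30, 34, red, Zed), (21, DEN, 30, 38, blue, Bo), (21, DEN, 30, 38, blue, Pat), (21, DEN, 30, 38, blue, Vic), (21, DEN, 30, 38, blue, Zed)}.
Filtering on qty ≥ cost ∧ pid ≤ 21 leaves {(21, ATL, 20, 34, red, Bo), (21, ATL, 20, 34, red, Pat), (21, ATL, 20, 34, red, Vic), (21, ATL, 20, 34, red, Zed), (21, ATL, 20, 38, blue, Bo), (21, ATL, 20, 38, blue, Pat), (21, ATL, 20, 38, blue, Vic), (21, ATL, 20, 38, blue, Zed), (21, CHI, 5, 19, blue, Bo), (21, CHI, 5, 19, blue, Pat), (21, CHI, 5, 19, blue, Vic), (21, CHI, 5, 19, blue, Zed), (21, CHI, 5, 34, red, Bo), (21, CHI, 5, 34, red, Pat), (21, CHI, 5, 34, red, Vic), (21, CHI, 5, 34, red, Zed), (21, CHI, 5, 38, blue, Bo), (21, CHI, 5, 38, blue, Pat), (21, CHI, 5, 38, blue, Vic), (21, CHI, 5, 38, blue, Zed), (21, DEN, 30, 34, red, Bo), (21, DEN, 30, 34, red, Pat), (21, DEN, 30, 34, red, Vic), (21, DEN, 30, 34, red, Zed), (21, DEN, 30, 38, blue, Bo), (21, DEN, 30, 38, blue, Pat), (21, DEN, 30, 38, blue, Vic), (21, DEN, 30, 38, blue, Zed)}.
Filtering on sname ≠ Vic leaves {(21, ATL, 20, 34, red, Bo), (21, ATL, 20, 34, red, Pat), (21, ATL, 20, 34, red, Zed), (21, ATL, 20, 38, blue, Bo), (21, ATL, 20, 38, blue, Pat), (21, ATL, 20, 38, blue, Zed), (21, CHI, 5, 19, blue, Bo), (21, CHI, 5, 19, blue, Pat), (21, CHI, 5, 19, blue, Zed), (21, CHI, 5, 34, red, Bo), (21, CHI, 5, 34, red, Pat), (21, CHI, 5, 34, red, Zed), (21, CHI, 5, 38, blue, Bo), (21, CHI, 5, 38, blue, Pat), (21, CHI, 5, 38, blue, Zed), (21, DEN, 30, 34, red, Bo), (21, DEN, 30, 34, red, Pat), (21, DEN, 30, 34, red, Zed), (21, DEN, 30, 38, blue, Bo), (21, DEN, 30, 38, blue, Pat), (21, DEN, 30, 38, blue, Zed)}.
Keep only column(s) cost, color (15 duplicate(s) eliminated): {(20, blue), (20, red), (30, blue), (30, red), (5, blue), (5, red)}

{(20, blue), (20, red), (30, blue), (30, red), (5, blue), (5, red)}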